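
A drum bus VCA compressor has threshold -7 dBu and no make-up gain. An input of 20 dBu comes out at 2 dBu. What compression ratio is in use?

3:1

Input overshoot = 20 − (-7) = 27 dB; output overshoot = 2 − (-7) = 9 dB.
Ratio = 27 / 9 = 3.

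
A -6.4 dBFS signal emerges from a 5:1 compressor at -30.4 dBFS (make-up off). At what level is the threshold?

Gain reduction = -6.4 − (-30.4) = 24 dB; output overshoot = GR / (R − 1) = 24 / 4 = 6 dB.
Threshold = output − output overshoot = -30.4 − 6 = -36.4 dBFS.

-36.4 dBFS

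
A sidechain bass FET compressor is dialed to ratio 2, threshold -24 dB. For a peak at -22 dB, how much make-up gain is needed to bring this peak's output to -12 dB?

11 dB

Without make-up, output = threshold + overshoot/2 = -24 + 1 = -23 dB.
Gap to target: 11 dB.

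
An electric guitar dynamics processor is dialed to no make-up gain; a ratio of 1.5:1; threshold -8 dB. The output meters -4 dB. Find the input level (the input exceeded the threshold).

-2 dB

That's 4 dB above the -8 dB threshold.
Input overshoot = R × output overshoot = 6 dB → input = -8 + 6 = -2 dB.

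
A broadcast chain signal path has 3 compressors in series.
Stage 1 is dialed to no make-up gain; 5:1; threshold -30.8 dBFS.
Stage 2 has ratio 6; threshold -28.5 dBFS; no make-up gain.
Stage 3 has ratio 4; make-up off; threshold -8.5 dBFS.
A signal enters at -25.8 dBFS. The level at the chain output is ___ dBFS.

Stage 1: -25.8 dBFS is 5 dB over -30.8 dBFS; at 5:1 that becomes 1 dB over, giving -29.8 dBFS.
Stage 2: below threshold (-29.8 ≤ -28.5); passes unchanged; output -29.8 dBFS.
Stage 3: -29.8 dBFS is at or below the -8.5 dBFS threshold — no compression; output -29.8 dBFS.

-29.8 dBFS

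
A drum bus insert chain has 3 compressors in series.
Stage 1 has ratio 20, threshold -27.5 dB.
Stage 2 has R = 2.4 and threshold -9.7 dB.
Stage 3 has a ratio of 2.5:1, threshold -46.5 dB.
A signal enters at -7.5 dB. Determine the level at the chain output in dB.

Stage 1: overshoot 20 dB → 20/20 = 1 dB → -26.5 dB.
Stage 2: below threshold (-26.5 ≤ -9.7); passes unchanged; output -26.5 dB.
Stage 3: 20 dB above -46.5 dB, reduced 2.5:1 to 8 dB above → -38.5 dB.

-38.5 dB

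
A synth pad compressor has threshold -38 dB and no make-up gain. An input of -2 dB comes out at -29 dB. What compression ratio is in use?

Input overshoot = -2 − (-38) = 36 dB; output overshoot = -29 − (-38) = 9 dB.
Ratio = 36 / 9 = 4.

4:1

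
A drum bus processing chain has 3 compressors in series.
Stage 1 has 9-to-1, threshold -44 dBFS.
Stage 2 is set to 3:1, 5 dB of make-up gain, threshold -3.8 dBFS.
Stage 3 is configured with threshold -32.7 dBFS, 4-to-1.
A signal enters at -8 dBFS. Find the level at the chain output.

-35 dBFS

Stage 1: -8 dBFS is 36 dB over -44 dBFS; at 9:1 that becomes 4 dB over, giving -40 dBFS.
Stage 2: below threshold (-40 ≤ -3.8); passes unchanged; make-up brings it to -35 dBFS.
Stage 3: below threshold (-35 ≤ -32.7); passes unchanged; output -35 dBFS.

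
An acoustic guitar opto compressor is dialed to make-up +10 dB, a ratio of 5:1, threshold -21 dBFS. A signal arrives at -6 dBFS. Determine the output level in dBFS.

-8 dBFS

Overshoot: -6 − (-21) = 15 dB.
5:1 compression reduces that to 15/5 = 3 dB over.
That puts the output at -18 dBFS; make-up adds 10 dB, giving -8 dBFS.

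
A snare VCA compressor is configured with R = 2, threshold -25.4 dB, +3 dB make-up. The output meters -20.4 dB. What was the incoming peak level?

Remove make-up: -20.4 − 3 = -23.4 dB.
The compressed level sits -23.4 − (-25.4) = 2 dB over threshold.
Before 2:1 compression the overshoot was 2 × 2 = 4 dB, so input = -25.4 + 4 = -21.4 dB.

-21.4 dB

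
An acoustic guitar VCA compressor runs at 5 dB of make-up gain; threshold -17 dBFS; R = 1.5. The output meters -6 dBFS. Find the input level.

Before make-up, the level was -6 − 5 = -11 dBFS.
The compressed level sits -11 − (-17) = 6 dB over threshold.
Before 1.5:1 compression the overshoot was 6 × 1.5 = 9 dB, so input = -17 + 9 = -8 dBFS.

-8 dBFS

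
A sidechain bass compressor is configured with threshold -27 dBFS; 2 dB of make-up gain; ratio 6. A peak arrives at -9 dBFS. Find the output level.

Overshoot: -9 − (-27) = 18 dB.
At 6:1 the overshoot is divided by 6, leaving 3 dB above threshold.
That puts the output at -24 dBFS; make-up adds 2 dB, giving -22 dBFS.

-22 dBFS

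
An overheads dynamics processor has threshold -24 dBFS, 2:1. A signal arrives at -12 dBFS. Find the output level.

-18 dBFS

Overshoot: -12 − (-24) = 12 dB.
The 12 dB excess becomes 6 dB after 2:1 reduction.
Output = -24 + 6 = -18 dBFS.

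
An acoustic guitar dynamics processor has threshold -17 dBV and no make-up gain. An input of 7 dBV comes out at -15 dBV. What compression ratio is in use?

12:1

Input overshoot = 7 − (-17) = 24 dB; output overshoot = -15 − (-17) = 2 dB.
Ratio = 24 / 2 = 12.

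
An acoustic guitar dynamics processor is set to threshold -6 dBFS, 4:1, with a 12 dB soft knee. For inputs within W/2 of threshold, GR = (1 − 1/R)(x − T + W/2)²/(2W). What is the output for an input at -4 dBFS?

x − T + W/2 = -4 − (-6) + 6 = 8.
GR = (1 − 1/4) × 8² / 24 = 0.75 × 64 / 24 = 2 dB.
Output = -4 − 2 = -6 dBFS.

-6 dBFS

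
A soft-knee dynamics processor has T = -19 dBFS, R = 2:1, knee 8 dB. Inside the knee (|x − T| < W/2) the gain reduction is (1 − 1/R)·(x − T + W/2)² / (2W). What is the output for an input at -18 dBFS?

-18.78125 dBFS

x − T + W/2 = -18 − (-19) + 4 = 5.
GR = (1 − 1/2) × 5² / 16 = 0.5 × 25 / 16 = 0.78125 dB.
Output = -18 − 0.78125 = -18.78125 dBFS.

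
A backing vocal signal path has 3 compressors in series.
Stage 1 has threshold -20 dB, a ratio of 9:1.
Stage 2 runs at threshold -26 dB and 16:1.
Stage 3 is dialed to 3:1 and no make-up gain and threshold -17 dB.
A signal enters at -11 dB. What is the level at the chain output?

Stage 1: -11 dB is 9 dB over -20 dB; at 9:1 that becomes 1 dB over, giving -19 dB.
Stage 2: -19 dB is 7 dB over -26 dB; at 16:1 that becomes 0.4375 dB over, giving -25.5625 dB.
Stage 3: -25.5625 dB ≤ -17 dB, so stage 3 doesn't engage; output -25.5625 dB.

-25.5625 dB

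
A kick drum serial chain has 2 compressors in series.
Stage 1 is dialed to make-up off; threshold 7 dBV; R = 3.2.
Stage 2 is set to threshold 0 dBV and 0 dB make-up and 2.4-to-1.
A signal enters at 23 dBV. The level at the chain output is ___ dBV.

Stage 1: 16 dB above 7 dBV, reduced 3.2:1 to 5 dB above → 12 dBV.
Stage 2: 12 dBV is 12 dB over 0 dBV; at 2.4:1 that becomes 5 dB over, giving 5 dBV.

5 dBV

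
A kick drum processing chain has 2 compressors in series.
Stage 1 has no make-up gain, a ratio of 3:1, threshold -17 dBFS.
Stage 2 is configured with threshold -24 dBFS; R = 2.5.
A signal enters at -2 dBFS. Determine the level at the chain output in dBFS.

Stage 1: 15 dB above -17 dBFS, reduced 3:1 to 5 dB above → -12 dBFS.
Stage 2: 12 dB above -24 dBFS, reduced 2.5:1 to 4.8 dB above → -19.2 dBFS.

-19.2 dBFS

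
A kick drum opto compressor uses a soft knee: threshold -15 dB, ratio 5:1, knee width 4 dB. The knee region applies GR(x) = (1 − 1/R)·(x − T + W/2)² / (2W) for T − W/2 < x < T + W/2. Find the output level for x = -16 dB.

-16.1 dB

x − T + W/2 = -16 − (-15) + 2 = 1.
GR = (1 − 1/5) × 1² / 8 = 0.8 × 1 / 8 = 0.1 dB.
Output = -16 − 0.1 = -16.1 dB.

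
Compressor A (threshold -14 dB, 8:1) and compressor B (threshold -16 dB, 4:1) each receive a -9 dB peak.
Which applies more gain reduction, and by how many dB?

A: GR = 5 − 5/8 = 4.375 dB.
B: GR = 7 − 7/4 = 5.25 dB.
Difference: 0.875 dB in favour of B.

B, by 0.875 dB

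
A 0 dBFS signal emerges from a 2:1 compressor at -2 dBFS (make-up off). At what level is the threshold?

-4 dBFS

Gain reduction = 0 − (-2) = 2 dB; output overshoot = GR / (R − 1) = 2 / 1 = 2 dB.
Threshold = output − output overshoot = -2 − 2 = -4 dBFS.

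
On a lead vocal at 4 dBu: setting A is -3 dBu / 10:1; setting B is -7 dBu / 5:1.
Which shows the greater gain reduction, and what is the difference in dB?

A: GR = 7 − 7/10 = 6.3 dB.
B: GR = 11 − 11/5 = 8.8 dB.
B applies 2.5 dB more gain reduction.

B, by 2.5 dB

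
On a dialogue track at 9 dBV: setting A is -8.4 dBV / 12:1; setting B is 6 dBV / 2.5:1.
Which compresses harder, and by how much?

A, by 14.15 dB

A: 17.4 dB over, compressed to 1.45 dB over, so 15.95 dB of GR.
B: 3 dB over, compressed to 1.2 dB over, so 1.8 dB of GR.
Difference: 14.15 dB in favour of A.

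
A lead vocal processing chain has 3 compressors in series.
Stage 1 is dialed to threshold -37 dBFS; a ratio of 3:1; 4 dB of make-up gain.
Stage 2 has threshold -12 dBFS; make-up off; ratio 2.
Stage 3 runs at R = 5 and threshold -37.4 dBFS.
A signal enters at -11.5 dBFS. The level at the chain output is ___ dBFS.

Stage 1: -11.5 dBFS is 25.5 dB over -37 dBFS; at 3:1 that becomes 8.5 dB over, giving -28.5 dBFS; +4 dB make-up → -24.5 dBFS.
Stage 2: -24.5 dBFS is at or below the -12 dBFS threshold — no compression; output -24.5 dBFS.
Stage 3: overshoot 12.9 dB → 12.9/5 = 2.58 dB → -34.82 dBFS.

-34.82 dBFS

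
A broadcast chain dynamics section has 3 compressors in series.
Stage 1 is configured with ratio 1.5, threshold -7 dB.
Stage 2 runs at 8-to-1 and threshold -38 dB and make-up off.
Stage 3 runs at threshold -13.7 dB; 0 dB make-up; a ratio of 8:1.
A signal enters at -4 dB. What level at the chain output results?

Stage 1: overshoot 3 dB → 3/1.5 = 2 dB → -5 dB.
Stage 2: -5 dB is 33 dB over -38 dB; at 8:1 that becomes 4.125 dB over, giving -33.875 dB.
Stage 3: below threshold (-33.875 ≤ -13.7); passes unchanged; output -33.875 dB.

-33.875 dB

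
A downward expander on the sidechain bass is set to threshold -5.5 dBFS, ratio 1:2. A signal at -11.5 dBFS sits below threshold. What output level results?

Below threshold, a 1:2 expander applies gain = (2−1)×(T − x) of attenuation.
(2−1) × 6 = 6 dB, so output = -11.5 − 6 = -17.5 dBFS.

-17.5 dBFS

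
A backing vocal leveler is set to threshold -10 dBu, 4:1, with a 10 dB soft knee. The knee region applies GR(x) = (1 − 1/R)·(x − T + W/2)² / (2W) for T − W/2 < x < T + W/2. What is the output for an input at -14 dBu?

-14.0375 dBu

x − T + W/2 = -14 − (-10) + 5 = 1.
GR = (1 − 1/4) × 1² / 20 = 0.75 × 1 / 20 = 0.0375 dB.
Output = -14 − 0.0375 = -14.0375 dBu.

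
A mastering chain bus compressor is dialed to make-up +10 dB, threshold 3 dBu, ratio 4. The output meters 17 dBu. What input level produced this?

Remove make-up: 17 − 10 = 7 dBu.
That's 4 dB above the 3 dBu threshold.
Before 4:1 compression the overshoot was 4 × 4 = 16 dB, so input = 3 + 16 = 19 dBu.

19 dBu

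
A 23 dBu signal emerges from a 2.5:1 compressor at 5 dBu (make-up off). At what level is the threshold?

-7 dBu

Input is 30 dB above T (since output overshoot × R = input overshoot: (5 − T)·2.5 = 23 − T gives T = -7 dBu).
Check: -7 + (23 − (-7))/2.5 = -7 + 12 = 5 dBu. ✓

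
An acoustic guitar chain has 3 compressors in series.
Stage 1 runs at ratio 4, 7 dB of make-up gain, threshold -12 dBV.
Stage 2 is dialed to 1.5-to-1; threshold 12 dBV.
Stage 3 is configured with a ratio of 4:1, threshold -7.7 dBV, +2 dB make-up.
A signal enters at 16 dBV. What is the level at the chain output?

Stage 1: 28 dB above -12 dBV, reduced 4:1 to 7 dB above → -5 dBV; +7 dB make-up → 2 dBV.
Stage 2: 2 dBV ≤ 12 dBV, so stage 2 doesn't engage; output 2 dBV.
Stage 3: 9.7 dB above -7.7 dBV, reduced 4:1 to 2.425 dB above → -5.275 dBV; +2 dB make-up → -3.275 dBV.

-3.275 dBV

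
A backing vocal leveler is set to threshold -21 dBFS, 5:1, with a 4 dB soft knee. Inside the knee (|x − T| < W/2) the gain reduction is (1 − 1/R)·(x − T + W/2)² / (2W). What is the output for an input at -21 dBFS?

x − T + W/2 = -21 − (-21) + 2 = 2.
GR = (1 − 1/5) × 2² / 8 = 0.8 × 4 / 8 = 0.4 dB.
Output = -21 − 0.4 = -21.4 dBFS.

-21.4 dBFS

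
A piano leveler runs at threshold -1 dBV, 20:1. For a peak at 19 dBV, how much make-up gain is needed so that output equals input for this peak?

19 dB

Overshoot 20 dB → 20/20 = 1 dB after compression, so the compressed level is -1 + 1 = 0 dBV.
Make-up = target − compressed = 19 − 0 = 19 dB.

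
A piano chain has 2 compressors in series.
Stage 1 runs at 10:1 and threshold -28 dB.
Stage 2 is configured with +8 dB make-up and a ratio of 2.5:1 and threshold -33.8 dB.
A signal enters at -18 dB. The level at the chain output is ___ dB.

-23.08 dB

Stage 1: -18 dB is 10 dB over -28 dB; at 10:1 that becomes 1 dB over, giving -27 dB.
Stage 2: 6.8 dB above -33.8 dB, reduced 2.5:1 to 2.72 dB above → -31.08 dB; +8 dB make-up → -23.08 dB.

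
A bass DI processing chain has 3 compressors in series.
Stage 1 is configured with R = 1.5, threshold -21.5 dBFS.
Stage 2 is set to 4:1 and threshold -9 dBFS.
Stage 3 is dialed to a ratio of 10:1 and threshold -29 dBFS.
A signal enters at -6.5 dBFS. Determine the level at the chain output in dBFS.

-27.25 dBFS

Stage 1: -6.5 dBFS is 15 dB over -21.5 dBFS; at 1.5:1 that becomes 10 dB over, giving -11.5 dBFS.
Stage 2: below threshold (-11.5 ≤ -9); passes unchanged; output -11.5 dBFS.
Stage 3: overshoot 17.5 dB → 17.5/10 = 1.75 dB → -27.25 dBFS.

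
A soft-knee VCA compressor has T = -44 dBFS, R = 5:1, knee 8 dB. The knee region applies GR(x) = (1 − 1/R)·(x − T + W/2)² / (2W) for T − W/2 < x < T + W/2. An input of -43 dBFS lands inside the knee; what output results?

-44.25 dBFS

x − T + W/2 = -43 − (-44) + 4 = 5.
GR = (1 − 1/5) × 5² / 16 = 0.8 × 25 / 16 = 1.25 dB.
Output = -43 − 1.25 = -44.25 dBFS.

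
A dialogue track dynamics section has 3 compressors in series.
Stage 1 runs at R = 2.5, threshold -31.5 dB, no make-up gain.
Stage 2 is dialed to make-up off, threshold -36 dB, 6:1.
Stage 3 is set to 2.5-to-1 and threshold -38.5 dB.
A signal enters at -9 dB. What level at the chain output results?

-36.6 dB

Stage 1: 22.5 dB above -31.5 dB, reduced 2.5:1 to 9 dB above → -22.5 dB.
Stage 2: 13.5 dB above -36 dB, reduced 6:1 to 2.25 dB above → -33.75 dB.
Stage 3: 4.75 dB above -38.5 dB, reduced 2.5:1 to 1.9 dB above → -36.6 dB.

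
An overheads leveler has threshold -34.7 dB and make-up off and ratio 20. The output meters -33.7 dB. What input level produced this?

-14.7 dB

That's 1 dB above the -34.7 dB threshold.
Undo the ratio: input overshoot = 1 × 20 = 20 dB, giving input = -14.7 dB.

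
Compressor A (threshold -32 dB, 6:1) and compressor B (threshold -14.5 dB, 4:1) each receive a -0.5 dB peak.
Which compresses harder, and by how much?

A, by 15.75 dB

A: GR = 31.5 − 31.5/6 = 26.25 dB.
B: GR = 14 − 14/4 = 10.5 dB.
A reduces 15.75 dB more.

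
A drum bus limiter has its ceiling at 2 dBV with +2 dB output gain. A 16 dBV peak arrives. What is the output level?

The limiter clamps the peak to its 2 dBV ceiling.
Output gain then adds 2 dB: 2 + 2 = 4 dBV.

4 dBV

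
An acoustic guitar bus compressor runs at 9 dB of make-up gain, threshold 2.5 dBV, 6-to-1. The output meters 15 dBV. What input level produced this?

23.5 dBV

Stripping the +9 dB make-up gives 6 dBV at the gain stage.
Post-compression overshoot = 6 − 2.5 = 3.5 dB.
Input overshoot = R × output overshoot = 21 dB → input = 2.5 + 21 = 23.5 dBV.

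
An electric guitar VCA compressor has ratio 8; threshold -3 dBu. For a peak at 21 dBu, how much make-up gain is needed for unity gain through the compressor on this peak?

The peak compresses to -3 + 24/8 = 0 dBu.
To reach 21 dBu requires 21 − 0 = 21 dB of make-up.

21 dB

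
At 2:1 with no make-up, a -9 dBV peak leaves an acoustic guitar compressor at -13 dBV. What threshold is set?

Gain reduction = -9 − (-13) = 4 dB; output overshoot = GR / (R − 1) = 4 / 1 = 4 dB.
Threshold = output − output overshoot = -13 − 4 = -17 dBV.

-17 dBV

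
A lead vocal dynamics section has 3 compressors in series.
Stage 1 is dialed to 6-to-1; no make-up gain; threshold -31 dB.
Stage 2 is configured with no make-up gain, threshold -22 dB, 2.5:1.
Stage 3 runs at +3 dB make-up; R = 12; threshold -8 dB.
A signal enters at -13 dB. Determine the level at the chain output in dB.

Stage 1: -13 dB is 18 dB over -31 dB; at 6:1 that becomes 3 dB over, giving -28 dB.
Stage 2: -28 dB is at or below the -22 dB threshold — no compression; output -28 dB.
Stage 3: -28 dB ≤ -8 dB, so stage 3 doesn't engage; make-up brings it to -25 dB.

-25 dB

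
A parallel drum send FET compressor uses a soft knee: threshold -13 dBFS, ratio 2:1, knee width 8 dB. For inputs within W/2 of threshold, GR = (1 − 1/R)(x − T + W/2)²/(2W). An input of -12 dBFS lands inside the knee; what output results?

x − T + W/2 = -12 − (-13) + 4 = 5.
GR = (1 − 1/2) × 5² / 16 = 0.5 × 25 / 16 = 0.78125 dB.
Output = -12 − 0.78125 = -12.78125 dBFS.

-12.78125 dBFS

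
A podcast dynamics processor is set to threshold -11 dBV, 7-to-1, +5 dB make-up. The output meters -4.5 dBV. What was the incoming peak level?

Stripping the +5 dB make-up gives -9.5 dBV at the gain stage.
The compressed level sits -9.5 − (-11) = 1.5 dB over threshold.
Input overshoot = R × output overshoot = 10.5 dB → input = -11 + 10.5 = -0.5 dBV.

-0.5 dBV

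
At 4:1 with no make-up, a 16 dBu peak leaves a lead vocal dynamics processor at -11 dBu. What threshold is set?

-20 dBu

Let T be the threshold. Output overshoot = (input overshoot)/R, so -11 − T = (16 − T)/4.
4·(-11 − T) = 16 − T → 3·T = -44 − 16 = -60.
T = -60/3 = -20 dBu.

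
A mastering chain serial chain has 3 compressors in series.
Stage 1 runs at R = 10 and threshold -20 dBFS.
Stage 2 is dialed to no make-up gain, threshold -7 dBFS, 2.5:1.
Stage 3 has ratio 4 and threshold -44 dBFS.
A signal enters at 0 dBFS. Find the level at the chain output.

-37.5 dBFS

Stage 1: 20 dB above -20 dBFS, reduced 10:1 to 2 dB above → -18 dBFS.
Stage 2: below threshold (-18 ≤ -7); passes unchanged; output -18 dBFS.
Stage 3: 26 dB above -44 dBFS, reduced 4:1 to 6.5 dB above → -37.5 dBFS.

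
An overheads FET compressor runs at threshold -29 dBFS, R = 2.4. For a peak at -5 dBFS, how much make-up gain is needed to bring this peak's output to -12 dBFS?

7 dB

Without make-up, output = threshold + overshoot/2.4 = -29 + 10 = -19 dBFS.
Gap to target: 7 dB.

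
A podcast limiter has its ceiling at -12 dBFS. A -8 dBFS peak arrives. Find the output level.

-12 dBFS

A brickwall limiter is an ∞:1 compressor: any input above the ceiling is clamped to -12 dBFS.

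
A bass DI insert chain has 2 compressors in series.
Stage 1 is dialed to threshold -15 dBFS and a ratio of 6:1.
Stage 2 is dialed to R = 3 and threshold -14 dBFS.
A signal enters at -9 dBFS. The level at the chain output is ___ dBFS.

Stage 1: overshoot 6 dB → 6/6 = 1 dB → -14 dBFS.
Stage 2: -14 dBFS ≤ -14 dBFS, so stage 2 doesn't engage; output -14 dBFS.

-14 dBFS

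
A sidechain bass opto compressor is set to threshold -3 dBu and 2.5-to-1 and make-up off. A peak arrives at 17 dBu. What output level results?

5 dBu

17 dBu sits 20 dB over threshold.
2.5:1 compression reduces that to 20/2.5 = 8 dB over.
Output = -3 + 8 = 5 dBu.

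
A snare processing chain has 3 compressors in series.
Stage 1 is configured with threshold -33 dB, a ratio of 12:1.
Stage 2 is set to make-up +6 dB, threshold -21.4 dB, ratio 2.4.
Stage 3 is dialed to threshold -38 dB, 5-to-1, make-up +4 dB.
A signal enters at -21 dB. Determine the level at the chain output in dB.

-31.6 dB

Stage 1: -21 dB is 12 dB over -33 dB; at 12:1 that becomes 1 dB over, giving -32 dB.
Stage 2: -32 dB ≤ -21.4 dB, so stage 2 doesn't engage; make-up brings it to -26 dB.
Stage 3: -26 dB is 12 dB over -38 dB; at 5:1 that becomes 2.4 dB over, giving -35.6 dB; +4 dB make-up → -31.6 dB.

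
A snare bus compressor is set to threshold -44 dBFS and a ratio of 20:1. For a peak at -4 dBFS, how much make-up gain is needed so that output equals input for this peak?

Without make-up, output = threshold + overshoot/20 = -44 + 2 = -42 dBFS.
Gap to target: 38 dB.

38 dB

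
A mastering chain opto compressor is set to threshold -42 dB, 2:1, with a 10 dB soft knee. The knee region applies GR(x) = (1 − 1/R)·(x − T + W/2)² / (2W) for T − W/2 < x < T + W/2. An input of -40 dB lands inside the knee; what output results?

-41.225 dB

x − T + W/2 = -40 − (-42) + 5 = 7.
GR = (1 − 1/2) × 7² / 20 = 0.5 × 49 / 20 = 1.225 dB.
Output = -40 − 1.225 = -41.225 dB.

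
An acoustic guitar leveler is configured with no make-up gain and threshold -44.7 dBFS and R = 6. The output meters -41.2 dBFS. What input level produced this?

-23.7 dBFS

The compressed level sits -41.2 − (-44.7) = 3.5 dB over threshold.
Before 6:1 compression the overshoot was 3.5 × 6 = 21 dB, so input = -44.7 + 21 = -23.7 dBFS.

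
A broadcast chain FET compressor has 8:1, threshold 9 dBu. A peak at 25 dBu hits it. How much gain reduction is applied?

14 dB

25 dBu exceeds the threshold by 16 dB.
After 8:1 compression the overshoot becomes 16/8 = 2 dB.
So the signal is attenuated by 16 − 2 = 14 dB.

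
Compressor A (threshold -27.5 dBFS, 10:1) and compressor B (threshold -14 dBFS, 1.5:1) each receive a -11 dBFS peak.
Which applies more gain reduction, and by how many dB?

A: overshoot 16.5 dB → output overshoot 1.65 dB → GR 14.85 dB.
B: overshoot 3 dB → output overshoot 2 dB → GR 1 dB.
Difference: 13.85 dB in favour of A.

A, by 13.85 dB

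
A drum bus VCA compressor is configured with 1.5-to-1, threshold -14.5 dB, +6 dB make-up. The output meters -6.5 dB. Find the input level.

Before make-up, the level was -6.5 − 6 = -12.5 dB.
The compressed level sits -12.5 − (-14.5) = 2 dB over threshold.
Undo the ratio: input overshoot = 2 × 1.5 = 3 dB, giving input = -11.5 dB.

-11.5 dB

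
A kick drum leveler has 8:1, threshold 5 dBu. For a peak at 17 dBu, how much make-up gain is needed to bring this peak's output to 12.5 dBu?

Overshoot 12 dB → 12/8 = 1.5 dB after compression, so the compressed level is 5 + 1.5 = 6.5 dBu.
Make-up = target − compressed = 12.5 − 6.5 = 6 dB.

6 dB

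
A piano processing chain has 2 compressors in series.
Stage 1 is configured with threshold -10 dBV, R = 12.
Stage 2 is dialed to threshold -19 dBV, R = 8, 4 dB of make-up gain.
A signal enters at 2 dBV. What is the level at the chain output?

-13.75 dBV

Stage 1: 2 dBV is 12 dB over -10 dBV; at 12:1 that becomes 1 dB over, giving -9 dBV.
Stage 2: -9 dBV is 10 dB over -19 dBV; at 8:1 that becomes 1.25 dB over, giving -17.75 dBV; +4 dB make-up → -13.75 dBV.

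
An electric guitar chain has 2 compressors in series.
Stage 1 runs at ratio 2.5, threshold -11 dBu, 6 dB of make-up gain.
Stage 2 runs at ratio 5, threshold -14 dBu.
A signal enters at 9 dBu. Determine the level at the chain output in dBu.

-10.6 dBu

Stage 1: 20 dB above -11 dBu, reduced 2.5:1 to 8 dB above → -3 dBu; +6 dB make-up → 3 dBu.
Stage 2: 17 dB above -14 dBu, reduced 5:1 to 3.4 dB above → -10.6 dBu.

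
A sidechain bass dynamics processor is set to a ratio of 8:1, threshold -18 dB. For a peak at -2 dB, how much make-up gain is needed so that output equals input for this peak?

14 dB

The peak compresses to -18 + 16/8 = -16 dB.
To reach -2 dB requires -2 − (-16) = 14 dB of make-up.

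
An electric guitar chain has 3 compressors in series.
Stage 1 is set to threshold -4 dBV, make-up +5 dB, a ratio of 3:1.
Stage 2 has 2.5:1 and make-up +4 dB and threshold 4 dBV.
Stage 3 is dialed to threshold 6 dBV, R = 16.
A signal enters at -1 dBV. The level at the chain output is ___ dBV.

6 dBV

Stage 1: overshoot 3 dB → 3/3 = 1 dB → -3 dBV; +5 dB make-up → 2 dBV.
Stage 2: below threshold (2 ≤ 4); passes unchanged; make-up brings it to 6 dBV.
Stage 3: 6 dBV is at or below the 6 dBV threshold — no compression; output 6 dBV.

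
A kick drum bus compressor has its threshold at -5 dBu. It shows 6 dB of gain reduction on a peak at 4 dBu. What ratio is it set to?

3:1

Input overshoot = 4 − (-5) = 9 dB.
Output overshoot = 9 − 6 = 3 dB.
Ratio = input overshoot / output overshoot = 9 / 3 = 3.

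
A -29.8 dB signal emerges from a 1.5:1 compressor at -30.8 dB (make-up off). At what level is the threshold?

Input is 3 dB above T (since output overshoot × R = input overshoot: (-30.8 − T)·1.5 = -29.8 − T gives T = -32.8 dB).
Check: -32.8 + (-29.8 − (-32.8))/1.5 = -32.8 + 2 = -30.8 dB. ✓

-32.8 dB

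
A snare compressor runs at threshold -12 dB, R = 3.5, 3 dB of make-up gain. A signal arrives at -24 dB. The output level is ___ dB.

-21 dB

-24 dB is 12 dB below the -12 dB threshold, so no gain reduction is applied.
Make-up gain adds 3 dB: -24 + 3 = -21 dB.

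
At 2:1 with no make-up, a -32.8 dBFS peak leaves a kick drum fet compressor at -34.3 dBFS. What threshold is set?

Let T be the threshold. Output overshoot = (input overshoot)/R, so -34.3 − T = (-32.8 − T)/2.
2·(-34.3 − T) = -32.8 − T → 1·T = -68.6 − (-32.8) = -35.8.
T = -35.8/1 = -35.8 dBFS.

-35.8 dBFS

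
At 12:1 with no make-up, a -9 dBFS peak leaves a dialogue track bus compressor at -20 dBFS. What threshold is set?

Let T be the threshold. Output overshoot = (input overshoot)/R, so -20 − T = (-9 − T)/12.
12·(-20 − T) = -9 − T → 11·T = -240 − (-9) = -231.
T = -231/11 = -21 dBFS.

-21 dBFS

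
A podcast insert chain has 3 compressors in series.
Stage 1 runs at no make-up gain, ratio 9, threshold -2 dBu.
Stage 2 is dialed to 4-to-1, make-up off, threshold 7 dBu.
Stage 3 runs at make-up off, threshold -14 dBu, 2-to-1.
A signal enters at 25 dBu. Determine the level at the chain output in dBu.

Stage 1: overshoot 27 dB → 27/9 = 3 dB → 1 dBu.
Stage 2: 1 dBu is at or below the 7 dBu threshold — no compression; output 1 dBu.
Stage 3: 15 dB above -14 dBu, reduced 2:1 to 7.5 dB above → -6.5 dBu.

-6.5 dBu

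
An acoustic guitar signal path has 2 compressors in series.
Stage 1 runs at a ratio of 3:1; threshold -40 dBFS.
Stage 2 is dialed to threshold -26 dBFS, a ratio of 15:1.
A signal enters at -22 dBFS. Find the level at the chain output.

Stage 1: 18 dB above -40 dBFS, reduced 3:1 to 6 dB above → -34 dBFS.
Stage 2: -34 dBFS is at or below the -26 dBFS threshold — no compression; output -34 dBFS.

-34 dBFS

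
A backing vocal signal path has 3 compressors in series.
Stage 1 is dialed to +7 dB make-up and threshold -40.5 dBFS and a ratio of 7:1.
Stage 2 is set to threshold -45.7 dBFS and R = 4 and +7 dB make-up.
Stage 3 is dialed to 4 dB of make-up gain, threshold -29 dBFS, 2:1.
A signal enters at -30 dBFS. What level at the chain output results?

-31.275 dBFS

Stage 1: overshoot 10.5 dB → 10.5/7 = 1.5 dB → -39 dBFS; +7 dB make-up → -32 dBFS.
Stage 2: -32 dBFS is 13.7 dB over -45.7 dBFS; at 4:1 that becomes 3.425 dB over, giving -42.275 dBFS; +7 dB make-up → -35.275 dBFS.
Stage 3: below threshold (-35.275 ≤ -29); passes unchanged; make-up brings it to -31.275 dBFS.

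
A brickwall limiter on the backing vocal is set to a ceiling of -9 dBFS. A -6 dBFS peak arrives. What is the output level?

-9 dBFS

The limiter clamps the peak to its -9 dBFS ceiling.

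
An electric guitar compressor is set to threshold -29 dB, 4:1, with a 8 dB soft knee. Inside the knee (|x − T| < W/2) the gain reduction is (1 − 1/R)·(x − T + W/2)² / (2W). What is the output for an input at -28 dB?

-29.171875 dB

x − T + W/2 = -28 − (-29) + 4 = 5.
GR = (1 − 1/4) × 5² / 16 = 0.75 × 25 / 16 = 1.171875 dB.
Output = -28 − 1.171875 = -29.171875 dB.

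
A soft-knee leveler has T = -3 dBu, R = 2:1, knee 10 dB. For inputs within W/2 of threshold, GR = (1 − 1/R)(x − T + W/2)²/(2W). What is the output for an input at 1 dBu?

x − T + W/2 = 1 − (-3) + 5 = 9.
GR = (1 − 1/2) × 9² / 20 = 0.5 × 81 / 20 = 2.025 dB.
Output = 1 − 2.025 = -1.025 dBu.

-1.025 dBu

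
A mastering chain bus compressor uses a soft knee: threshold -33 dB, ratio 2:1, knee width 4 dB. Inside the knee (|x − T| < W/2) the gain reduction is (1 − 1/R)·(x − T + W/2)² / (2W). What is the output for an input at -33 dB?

-33.25 dB

x − T + W/2 = -33 − (-33) + 2 = 2.
GR = (1 − 1/2) × 2² / 8 = 0.5 × 4 / 8 = 0.25 dB.
Output = -33 − 0.25 = -33.25 dB.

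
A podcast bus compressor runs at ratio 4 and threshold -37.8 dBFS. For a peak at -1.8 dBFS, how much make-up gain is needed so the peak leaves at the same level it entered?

27 dB

Overshoot 36 dB → 36/4 = 9 dB after compression, so the compressed level is -37.8 + 9 = -28.8 dBFS.
Make-up = target − compressed = -1.8 − (-28.8) = 27 dB.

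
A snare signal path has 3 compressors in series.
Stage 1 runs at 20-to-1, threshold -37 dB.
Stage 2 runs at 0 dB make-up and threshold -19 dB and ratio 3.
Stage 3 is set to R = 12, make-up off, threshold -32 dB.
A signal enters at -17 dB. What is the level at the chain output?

Stage 1: overshoot 20 dB → 20/20 = 1 dB → -36 dB.
Stage 2: below threshold (-36 ≤ -19); passes unchanged; output -36 dB.
Stage 3: -36 dB ≤ -32 dB, so stage 3 doesn't engage; output -36 dB.

-36 dB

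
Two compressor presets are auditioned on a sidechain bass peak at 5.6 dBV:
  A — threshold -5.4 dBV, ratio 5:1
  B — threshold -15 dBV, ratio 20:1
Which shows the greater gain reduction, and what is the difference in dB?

A: 11 dB over, compressed to 2.2 dB over, so 8.8 dB of GR.
B: 20.6 dB over, compressed to 1.03 dB over, so 19.57 dB of GR.
B reduces 10.77 dB more.

B, by 10.77 dB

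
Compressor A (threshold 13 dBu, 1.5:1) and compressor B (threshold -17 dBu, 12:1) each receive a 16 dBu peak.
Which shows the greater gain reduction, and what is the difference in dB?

B, by 29.25 dB

A: overshoot 3 dB → output overshoot 2 dB → GR 1 dB.
B: overshoot 33 dB → output overshoot 2.75 dB → GR 30.25 dB.
B applies 29.25 dB more gain reduction.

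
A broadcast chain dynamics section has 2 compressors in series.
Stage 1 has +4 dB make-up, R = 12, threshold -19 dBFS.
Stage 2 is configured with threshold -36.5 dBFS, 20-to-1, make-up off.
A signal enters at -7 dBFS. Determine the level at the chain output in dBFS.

Stage 1: overshoot 12 dB → 12/12 = 1 dB → -18 dBFS; +4 dB make-up → -14 dBFS.
Stage 2: 22.5 dB above -36.5 dBFS, reduced 20:1 to 1.125 dB above → -35.375 dBFS.

-35.375 dBFS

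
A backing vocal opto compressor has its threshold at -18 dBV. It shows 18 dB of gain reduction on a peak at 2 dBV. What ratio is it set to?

10:1

Input overshoot = 2 − (-18) = 20 dB.
Output overshoot = 20 − 18 = 2 dB.
Ratio = input overshoot / output overshoot = 20 / 2 = 10.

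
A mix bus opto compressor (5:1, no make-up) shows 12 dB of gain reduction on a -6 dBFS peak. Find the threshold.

Let T be the threshold. Output overshoot = (input overshoot)/R, so -18 − T = (-6 − T)/5.
5·(-18 − T) = -6 − T → 4·T = -90 − (-6) = -84.
T = -84/4 = -21 dBFS.

-21 dBFS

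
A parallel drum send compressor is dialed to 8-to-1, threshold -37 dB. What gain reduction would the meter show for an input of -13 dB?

-13 dB exceeds the threshold by 24 dB.
After 8:1 compression the overshoot becomes 24/8 = 3 dB.
Gain reduction = 24 − 3 = 21 dB.

21 dB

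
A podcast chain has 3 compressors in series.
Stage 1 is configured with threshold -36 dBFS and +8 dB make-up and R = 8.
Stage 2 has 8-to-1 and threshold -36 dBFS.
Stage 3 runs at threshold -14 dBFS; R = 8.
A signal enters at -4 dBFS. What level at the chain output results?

Stage 1: 32 dB above -36 dBFS, reduced 8:1 to 4 dB above → -32 dBFS; +8 dB make-up → -24 dBFS.
Stage 2: overshoot 12 dB → 12/8 = 1.5 dB → -34.5 dBFS.
Stage 3: below threshold (-34.5 ≤ -14); passes unchanged; output -34.5 dBFS.

-34.5 dBFS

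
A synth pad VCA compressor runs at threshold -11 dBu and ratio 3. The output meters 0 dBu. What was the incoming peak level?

22 dBu

That's 11 dB above the -11 dBu threshold.
Undo the ratio: input overshoot = 11 × 3 = 33 dB, giving input = 22 dBu.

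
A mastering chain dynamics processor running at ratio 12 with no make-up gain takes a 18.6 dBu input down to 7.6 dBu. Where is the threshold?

Input is 12 dB above T (since output overshoot × R = input overshoot: (7.6 − T)·12 = 18.6 − T gives T = 6.6 dBu).
Check: 6.6 + (18.6 − 6.6)/12 = 6.6 + 1 = 7.6 dBu. ✓

6.6 dBu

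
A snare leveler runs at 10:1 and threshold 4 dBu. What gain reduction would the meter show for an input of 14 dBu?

14 dBu exceeds the threshold by 10 dB.
After 10:1 compression the overshoot becomes 10/10 = 1 dB.
GR = overshoot in − overshoot out = 10 − 1 = 9 dB.

9 dB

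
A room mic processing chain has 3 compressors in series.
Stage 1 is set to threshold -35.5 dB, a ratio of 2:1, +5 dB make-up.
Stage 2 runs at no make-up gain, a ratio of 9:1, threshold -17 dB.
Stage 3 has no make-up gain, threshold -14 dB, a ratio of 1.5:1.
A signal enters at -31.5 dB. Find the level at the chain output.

Stage 1: -31.5 dB is 4 dB over -35.5 dB; at 2:1 that becomes 2 dB over, giving -33.5 dB; +5 dB make-up → -28.5 dB.
Stage 2: -28.5 dB ≤ -17 dB, so stage 2 doesn't engage; output -28.5 dB.
Stage 3: below threshold (-28.5 ≤ -14); passes unchanged; output -28.5 dB.

-28.5 dB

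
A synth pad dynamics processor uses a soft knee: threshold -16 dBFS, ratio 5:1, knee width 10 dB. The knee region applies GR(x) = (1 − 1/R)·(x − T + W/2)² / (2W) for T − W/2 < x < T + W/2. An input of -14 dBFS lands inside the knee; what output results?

x − T + W/2 = -14 − (-16) + 5 = 7.
GR = (1 − 1/5) × 7² / 20 = 0.8 × 49 / 20 = 1.96 dB.
Output = -14 − 1.96 = -15.96 dBFS.

-15.96 dBFS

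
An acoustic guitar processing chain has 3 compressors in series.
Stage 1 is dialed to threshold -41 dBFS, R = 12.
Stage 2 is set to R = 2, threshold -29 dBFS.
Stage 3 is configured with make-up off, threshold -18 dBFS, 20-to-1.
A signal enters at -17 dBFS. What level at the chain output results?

Stage 1: 24 dB above -41 dBFS, reduced 12:1 to 2 dB above → -39 dBFS.
Stage 2: -39 dBFS ≤ -29 dBFS, so stage 2 doesn't engage; output -39 dBFS.
Stage 3: -39 dBFS ≤ -18 dBFS, so stage 3 doesn't engage; output -39 dBFS.

-39 dBFS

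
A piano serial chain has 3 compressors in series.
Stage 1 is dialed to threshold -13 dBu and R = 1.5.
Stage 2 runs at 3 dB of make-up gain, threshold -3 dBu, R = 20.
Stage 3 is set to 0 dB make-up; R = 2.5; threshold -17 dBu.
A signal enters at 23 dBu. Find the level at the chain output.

-9.92 dBu

Stage 1: 23 dBu is 36 dB over -13 dBu; at 1.5:1 that becomes 24 dB over, giving 11 dBu.
Stage 2: overshoot 14 dB → 14/20 = 0.7 dB → -2.3 dBu; +3 dB make-up → 0.7 dBu.
Stage 3: overshoot 17.7 dB → 17.7/2.5 = 7.08 dB → -9.92 dBu.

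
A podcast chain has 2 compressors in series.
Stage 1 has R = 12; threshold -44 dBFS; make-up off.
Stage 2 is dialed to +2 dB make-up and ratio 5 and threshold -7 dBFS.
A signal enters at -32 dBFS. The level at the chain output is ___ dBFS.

Stage 1: 12 dB above -44 dBFS, reduced 12:1 to 1 dB above → -43 dBFS.
Stage 2: -43 dBFS is at or below the -7 dBFS threshold — no compression; make-up brings it to -41 dBFS.

-41 dBFS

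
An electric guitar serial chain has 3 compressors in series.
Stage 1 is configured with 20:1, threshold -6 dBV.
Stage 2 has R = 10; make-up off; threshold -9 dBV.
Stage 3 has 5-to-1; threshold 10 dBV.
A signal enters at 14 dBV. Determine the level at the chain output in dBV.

Stage 1: 14 dBV is 20 dB over -6 dBV; at 20:1 that becomes 1 dB over, giving -5 dBV.
Stage 2: -5 dBV is 4 dB over -9 dBV; at 10:1 that becomes 0.4 dB over, giving -8.6 dBV.
Stage 3: below threshold (-8.6 ≤ 10); passes unchanged; output -8.6 dBV.

-8.6 dBV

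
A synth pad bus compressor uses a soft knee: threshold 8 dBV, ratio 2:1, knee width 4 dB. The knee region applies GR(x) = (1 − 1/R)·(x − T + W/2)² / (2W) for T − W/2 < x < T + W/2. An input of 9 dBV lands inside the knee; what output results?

8.4375 dBV

x − T + W/2 = 9 − 8 + 2 = 3.
GR = (1 − 1/2) × 3² / 8 = 0.5 × 9 / 8 = 0.5625 dB.
Output = 9 − 0.5625 = 8.4375 dBV.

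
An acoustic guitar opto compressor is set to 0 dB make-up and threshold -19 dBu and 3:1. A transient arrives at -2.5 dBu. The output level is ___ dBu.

Overshoot: -2.5 − (-19) = 16.5 dB.
The 16.5 dB excess becomes 5.5 dB after 3:1 reduction.
So the level is -19 + 5.5 = -13.5 dBu.

-13.5 dBu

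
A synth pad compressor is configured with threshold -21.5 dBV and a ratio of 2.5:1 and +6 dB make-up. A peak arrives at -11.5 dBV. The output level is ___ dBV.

-11.5 dBV

The input is 10 dB above the -21.5 dBV threshold.
At 2.5:1 the overshoot is divided by 2.5, leaving 4 dB above threshold.
So the level is -21.5 + 4 = -17.5 dBV; make-up adds 6 dB, giving -11.5 dBV.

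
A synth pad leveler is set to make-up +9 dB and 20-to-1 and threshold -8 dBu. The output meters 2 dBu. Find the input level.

12 dBu

Stripping the +9 dB make-up gives -7 dBu at the gain stage.
That's 1 dB above the -8 dBu threshold.
Input overshoot = R × output overshoot = 20 dB → input = -8 + 20 = 12 dBu.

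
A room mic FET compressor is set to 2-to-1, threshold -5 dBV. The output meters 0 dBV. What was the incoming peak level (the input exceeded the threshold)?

The compressed level sits 0 − (-5) = 5 dB over threshold.
Undo the ratio: input overshoot = 5 × 2 = 10 dB, giving input = 5 dBV.

5 dBV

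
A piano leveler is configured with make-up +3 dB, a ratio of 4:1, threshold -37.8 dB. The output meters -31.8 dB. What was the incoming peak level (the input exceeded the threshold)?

Before make-up, the level was -31.8 − 3 = -34.8 dB.
The compressed level sits -34.8 − (-37.8) = 3 dB over threshold.
Undo the ratio: input overshoot = 3 × 4 = 12 dB, giving input = -25.8 dB.

-25.8 dB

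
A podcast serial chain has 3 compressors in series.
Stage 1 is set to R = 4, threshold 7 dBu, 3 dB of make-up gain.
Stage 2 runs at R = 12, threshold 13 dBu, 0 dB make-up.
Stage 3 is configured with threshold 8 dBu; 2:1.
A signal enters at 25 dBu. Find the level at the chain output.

10.5625 dBu

Stage 1: 18 dB above 7 dBu, reduced 4:1 to 4.5 dB above → 11.5 dBu; +3 dB make-up → 14.5 dBu.
Stage 2: 1.5 dB above 13 dBu, reduced 12:1 to 0.125 dB above → 13.125 dBu.
Stage 3: 13.125 dBu is 5.125 dB over 8 dBu; at 2:1 that becomes 2.5625 dB over, giving 10.5625 dBu.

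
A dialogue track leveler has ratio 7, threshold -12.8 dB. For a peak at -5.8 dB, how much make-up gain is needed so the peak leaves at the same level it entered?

The peak compresses to -12.8 + 7/7 = -11.8 dB.
To reach -5.8 dB requires -5.8 − (-11.8) = 6 dB of make-up.

6 dB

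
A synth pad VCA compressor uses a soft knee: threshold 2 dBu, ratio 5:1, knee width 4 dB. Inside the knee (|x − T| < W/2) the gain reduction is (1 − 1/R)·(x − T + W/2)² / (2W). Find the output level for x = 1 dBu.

x − T + W/2 = 1 − 2 + 2 = 1.
GR = (1 − 1/5) × 1² / 8 = 0.8 × 1 / 8 = 0.1 dB.
Output = 1 − 0.1 = 0.9 dBu.

0.9 dBu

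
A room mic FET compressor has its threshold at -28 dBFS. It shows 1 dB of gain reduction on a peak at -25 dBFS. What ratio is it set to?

1.5:1

Input overshoot = -25 − (-28) = 3 dB.
Output overshoot = 3 − 1 = 2 dB.
Ratio = input overshoot / output overshoot = 3 / 2 = 1.5.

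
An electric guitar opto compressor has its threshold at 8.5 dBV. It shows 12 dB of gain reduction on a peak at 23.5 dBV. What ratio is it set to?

5:1

Input overshoot = 23.5 − 8.5 = 15 dB.
Output overshoot = 15 − 12 = 3 dB.
Ratio = input overshoot / output overshoot = 15 / 3 = 5.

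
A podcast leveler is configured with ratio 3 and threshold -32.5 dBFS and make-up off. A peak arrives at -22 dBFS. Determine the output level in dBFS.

The input is 10.5 dB above the -32.5 dBFS threshold.
3:1 compression reduces that to 10.5/3 = 3.5 dB over.
Output = -32.5 + 3.5 = -29 dBFS.

-29 dBFS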